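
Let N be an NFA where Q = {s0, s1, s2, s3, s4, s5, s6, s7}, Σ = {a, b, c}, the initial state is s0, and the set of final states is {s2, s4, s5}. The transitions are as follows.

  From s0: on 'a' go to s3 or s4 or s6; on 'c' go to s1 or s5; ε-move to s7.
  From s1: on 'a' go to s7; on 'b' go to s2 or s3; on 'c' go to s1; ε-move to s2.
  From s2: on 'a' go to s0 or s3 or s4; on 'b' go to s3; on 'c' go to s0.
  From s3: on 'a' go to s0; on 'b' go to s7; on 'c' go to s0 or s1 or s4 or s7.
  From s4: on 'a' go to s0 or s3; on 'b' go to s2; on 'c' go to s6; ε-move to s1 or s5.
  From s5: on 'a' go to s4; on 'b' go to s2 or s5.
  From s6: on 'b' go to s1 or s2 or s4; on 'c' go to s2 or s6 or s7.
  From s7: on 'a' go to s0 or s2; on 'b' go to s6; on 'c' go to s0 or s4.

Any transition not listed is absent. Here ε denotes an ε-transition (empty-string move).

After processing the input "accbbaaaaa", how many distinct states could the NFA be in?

Start: ε-closure({s0}) = {s0, s7}.
Read 'a': {s0, s7} → {s0, s1, s2, s3, s4, s5, s6, s7}.
Read 'c': {s0, s1, s2, s3, s4, s5, s6, s7} → {s0, s1, s2, s4, s5, s6, s7}.
Read 'c': {s0, s1, s2, s4, s5, s6, s7} → {s0, s1, s2, s4, s5, s6, s7}.
Read 'b': {s0, s1, s2, s4, s5, s6, s7} → {s1, s2, s3, s4, s5, s6}.
Read 'b': {s1, s2, s3, s4, s5, s6} → {s1, s2, s3, s4, s5, s7}.
Read 'a': {s1, s2, s3, s4, s5, s7} → {s0, s1, s2, s3, s4, s5, s7}.
Read 'a': {s0, s1, s2, s3, s4, s5, s7} → {s0, s1, s2, s3, s4, s5, s6, s7}.
Read 'a': {s0, s1, s2, s3, s4, s5, s6, s7} → {s0, s1, s2, s3, s4, s5, s6, s7}.
Read 'a': {s0, s1, s2, s3, s4, s5, s6, s7} → {s0, s1, s2, s3, s4, s5, s6, s7}.
Read 'a': {s0, s1, s2, s3, s4, s5, s6, s7} → {s0, s1, s2, s3, s4, s5, s6, s7}.
That set has 8 states.

8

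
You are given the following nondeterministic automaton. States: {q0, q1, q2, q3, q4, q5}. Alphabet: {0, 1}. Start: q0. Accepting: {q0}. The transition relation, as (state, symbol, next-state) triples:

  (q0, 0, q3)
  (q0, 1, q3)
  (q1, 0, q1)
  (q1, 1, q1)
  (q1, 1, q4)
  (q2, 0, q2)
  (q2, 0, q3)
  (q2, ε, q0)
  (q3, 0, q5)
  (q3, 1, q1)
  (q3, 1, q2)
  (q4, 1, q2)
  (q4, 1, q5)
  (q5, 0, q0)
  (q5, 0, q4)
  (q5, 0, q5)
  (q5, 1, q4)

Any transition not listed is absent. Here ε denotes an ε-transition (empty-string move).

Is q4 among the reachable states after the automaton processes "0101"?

Start in {q0}.
Read '0': {q0} → {q3}.
Read '1': {q3} → {q0, q1, q2}.
Read '0': {q0, q1, q2} → {q0, q1, q2, q3}.
Read '1': {q0, q1, q2, q3} → {q0, q1, q2, q3, q4}.
State q4 is in {q0, q1, q2, q3, q4}.

Yes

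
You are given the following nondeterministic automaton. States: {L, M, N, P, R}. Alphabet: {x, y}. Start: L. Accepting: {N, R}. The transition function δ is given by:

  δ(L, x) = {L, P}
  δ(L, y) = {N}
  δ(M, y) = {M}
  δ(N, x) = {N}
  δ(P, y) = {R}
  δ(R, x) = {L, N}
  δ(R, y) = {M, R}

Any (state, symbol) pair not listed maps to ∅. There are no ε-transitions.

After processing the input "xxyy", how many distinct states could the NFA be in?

2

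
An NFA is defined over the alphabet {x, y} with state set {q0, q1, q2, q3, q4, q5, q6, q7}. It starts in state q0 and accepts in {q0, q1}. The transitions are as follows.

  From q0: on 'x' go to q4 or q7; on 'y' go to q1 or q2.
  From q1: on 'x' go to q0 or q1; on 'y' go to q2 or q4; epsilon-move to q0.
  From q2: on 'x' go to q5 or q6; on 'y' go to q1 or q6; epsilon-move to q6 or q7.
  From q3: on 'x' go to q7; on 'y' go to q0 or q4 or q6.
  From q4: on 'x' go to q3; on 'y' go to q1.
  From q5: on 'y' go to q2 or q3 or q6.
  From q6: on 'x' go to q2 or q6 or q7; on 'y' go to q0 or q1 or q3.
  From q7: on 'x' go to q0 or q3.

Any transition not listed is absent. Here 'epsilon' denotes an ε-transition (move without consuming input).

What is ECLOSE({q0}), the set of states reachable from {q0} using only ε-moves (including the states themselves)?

Begin with {q0}.
No ε-moves leave this set, so the closure equals the set itself.

{q0}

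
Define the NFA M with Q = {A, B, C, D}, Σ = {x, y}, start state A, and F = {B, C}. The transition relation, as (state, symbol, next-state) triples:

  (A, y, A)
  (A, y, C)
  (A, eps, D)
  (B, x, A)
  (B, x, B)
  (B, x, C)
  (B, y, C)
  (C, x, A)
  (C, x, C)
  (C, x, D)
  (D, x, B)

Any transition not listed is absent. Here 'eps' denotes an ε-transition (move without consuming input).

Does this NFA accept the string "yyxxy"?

Yes

Start: ε-closure({A}) = {A, D}.
Read 'y': {A, D} → {A, C, D}.
Read 'y': {A, C, D} → {A, C, D}.
Read 'x': {A, C, D} → {A, B, C, D}.
Read 'x': {A, B, C, D} → {A, B, C, D}.
Read 'y': {A, B, C, D} → {A, C, D}.
The final set {A, C, D} contains the accepting state C.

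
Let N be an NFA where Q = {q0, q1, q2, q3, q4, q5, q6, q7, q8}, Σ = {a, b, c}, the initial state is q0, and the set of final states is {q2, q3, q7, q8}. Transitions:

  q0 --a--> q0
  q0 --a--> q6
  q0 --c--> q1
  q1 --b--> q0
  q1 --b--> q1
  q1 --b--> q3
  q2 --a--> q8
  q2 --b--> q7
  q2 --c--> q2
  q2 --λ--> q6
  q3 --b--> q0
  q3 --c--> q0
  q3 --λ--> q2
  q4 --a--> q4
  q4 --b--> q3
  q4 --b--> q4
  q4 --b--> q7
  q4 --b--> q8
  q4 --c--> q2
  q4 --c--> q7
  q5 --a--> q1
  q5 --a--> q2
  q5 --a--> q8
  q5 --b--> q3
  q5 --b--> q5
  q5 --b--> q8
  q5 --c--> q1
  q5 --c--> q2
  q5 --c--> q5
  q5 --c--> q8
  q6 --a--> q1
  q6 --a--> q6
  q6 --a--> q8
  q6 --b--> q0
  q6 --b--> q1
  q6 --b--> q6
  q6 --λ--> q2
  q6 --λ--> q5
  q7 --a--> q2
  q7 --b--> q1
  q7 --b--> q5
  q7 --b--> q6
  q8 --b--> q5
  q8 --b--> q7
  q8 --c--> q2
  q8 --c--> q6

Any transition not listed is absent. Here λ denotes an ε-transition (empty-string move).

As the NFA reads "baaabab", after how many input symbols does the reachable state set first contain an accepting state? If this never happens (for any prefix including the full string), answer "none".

none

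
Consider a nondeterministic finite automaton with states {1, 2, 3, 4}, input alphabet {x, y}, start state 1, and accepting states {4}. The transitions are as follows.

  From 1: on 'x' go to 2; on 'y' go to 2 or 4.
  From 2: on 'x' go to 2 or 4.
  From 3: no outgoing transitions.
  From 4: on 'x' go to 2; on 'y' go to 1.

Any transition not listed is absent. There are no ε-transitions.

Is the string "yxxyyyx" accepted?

Start in {1}.
Read 'y': 1→{2, 4}; now {2, 4}.
Read 'x': 2→{2, 4}, 4→{2}; now {2, 4}.
Read 'x': 2→{2, 4}, 4→{2}; now {2, 4}.
Read 'y': 2→∅, 4→{1}; now {1}.
Read 'y': 1→{2, 4}; now {2, 4}.
Read 'y': 2→∅, 4→{1}; now {1}.
Read 'x': 1→{2}; now {2}.
The final set {2} contains no accepting state.

No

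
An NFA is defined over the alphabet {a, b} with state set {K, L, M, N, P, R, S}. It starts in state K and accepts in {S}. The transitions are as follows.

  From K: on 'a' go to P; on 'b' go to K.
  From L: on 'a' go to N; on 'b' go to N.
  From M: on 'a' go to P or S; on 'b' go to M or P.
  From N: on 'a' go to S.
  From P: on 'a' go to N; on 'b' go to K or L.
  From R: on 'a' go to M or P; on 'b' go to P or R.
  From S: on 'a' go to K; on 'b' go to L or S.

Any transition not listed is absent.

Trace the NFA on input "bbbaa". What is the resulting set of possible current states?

{N}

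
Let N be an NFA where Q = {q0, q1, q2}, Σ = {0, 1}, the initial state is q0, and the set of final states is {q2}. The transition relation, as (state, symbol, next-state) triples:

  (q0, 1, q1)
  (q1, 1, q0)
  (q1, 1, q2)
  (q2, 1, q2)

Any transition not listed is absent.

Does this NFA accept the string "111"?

Start in {q0}.
Read '1': q0→{q1}; now {q1}.
Read '1': q1→{q0, q2}; now {q0, q2}.
Read '1': q0→{q1}, q2→{q2}; now {q1, q2}.
The final set {q1, q2} contains the accepting state q2.

Yes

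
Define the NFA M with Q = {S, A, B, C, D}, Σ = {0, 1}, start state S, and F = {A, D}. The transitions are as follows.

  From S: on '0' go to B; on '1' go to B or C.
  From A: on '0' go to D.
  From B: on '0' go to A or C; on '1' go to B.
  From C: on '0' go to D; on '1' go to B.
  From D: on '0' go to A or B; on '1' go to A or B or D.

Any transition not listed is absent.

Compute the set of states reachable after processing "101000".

Start in {S}.
Read '1': S→{B, C}; now {B, C}.
Read '0': B→{A, C}, C→{D}; now {A, C, D}.
Read '1': A→∅, C→{B}, D→{A, B, D}; now {A, B, D}.
Read '0': A→{D}, B→{A, C}, D→{A, B}; now {A, B, C, D}.
Read '0': A→{D}, B→{A, C}, C→{D}, D→{A, B}; now {A, B, C, D}.
Read '0': A→{D}, B→{A, C}, C→{D}, D→{A, B}; now {A, B, C, D}.

{A, B, C, D}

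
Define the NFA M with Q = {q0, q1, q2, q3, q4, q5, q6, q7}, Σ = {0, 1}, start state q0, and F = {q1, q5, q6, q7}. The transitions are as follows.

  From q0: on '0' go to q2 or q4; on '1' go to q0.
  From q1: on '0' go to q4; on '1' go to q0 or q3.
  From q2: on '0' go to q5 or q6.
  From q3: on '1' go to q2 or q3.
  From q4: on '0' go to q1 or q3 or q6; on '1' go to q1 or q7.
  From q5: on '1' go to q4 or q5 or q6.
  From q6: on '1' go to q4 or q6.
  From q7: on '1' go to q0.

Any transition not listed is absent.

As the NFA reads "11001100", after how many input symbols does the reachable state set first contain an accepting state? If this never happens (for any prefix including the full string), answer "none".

4

Start in {q0}.
Read '1': {q0} → {q0}.
Read '1': {q0} → {q0}.
Read '0': {q0} → {q2, q4}.
Read '0': {q2, q4} → {q1, q3, q5, q6}.
None of the earlier sets intersect F, but {q1, q3, q5, q6} does.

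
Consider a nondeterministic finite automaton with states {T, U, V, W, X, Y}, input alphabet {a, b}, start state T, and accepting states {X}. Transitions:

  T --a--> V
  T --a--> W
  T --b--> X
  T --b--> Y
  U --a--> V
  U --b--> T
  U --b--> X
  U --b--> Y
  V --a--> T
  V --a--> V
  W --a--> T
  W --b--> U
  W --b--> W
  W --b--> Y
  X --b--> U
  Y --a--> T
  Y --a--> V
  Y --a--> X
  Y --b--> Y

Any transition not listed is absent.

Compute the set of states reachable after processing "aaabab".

{U, X, Y}

Start in {T}.
Read 'a': T→{V, W}; now {V, W}.
Read 'a': V→{T, V}, W→{T}; now {T, V}.
Read 'a': T→{V, W}, V→{T, V}; now {T, V, W}.
Read 'b': T→{X, Y}, V→∅, W→{U, W, Y}; now {U, W, X, Y}.
Read 'a': U→{V}, W→{T}, X→∅, Y→{T, V, X}; now {T, V, X}.
Read 'b': T→{X, Y}, V→∅, X→{U}; now {U, X, Y}.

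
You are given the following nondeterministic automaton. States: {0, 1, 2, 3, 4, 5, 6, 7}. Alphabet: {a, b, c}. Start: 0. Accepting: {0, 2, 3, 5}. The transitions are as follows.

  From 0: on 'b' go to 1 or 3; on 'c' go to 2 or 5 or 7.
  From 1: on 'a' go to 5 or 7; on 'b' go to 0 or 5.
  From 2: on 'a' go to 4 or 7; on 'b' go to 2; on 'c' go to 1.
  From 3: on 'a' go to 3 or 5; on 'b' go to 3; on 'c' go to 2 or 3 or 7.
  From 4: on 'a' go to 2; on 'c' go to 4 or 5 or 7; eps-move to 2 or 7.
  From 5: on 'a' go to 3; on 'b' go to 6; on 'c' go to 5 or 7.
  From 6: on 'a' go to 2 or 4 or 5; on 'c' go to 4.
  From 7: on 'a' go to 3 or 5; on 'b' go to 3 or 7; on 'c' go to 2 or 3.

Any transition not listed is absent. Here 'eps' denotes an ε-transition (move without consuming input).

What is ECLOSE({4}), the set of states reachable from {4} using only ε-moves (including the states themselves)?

{2, 4, 7}

Begin with {4}.
ε-move 4 → 2; add 2.
ε-move 4 → 7; add 7.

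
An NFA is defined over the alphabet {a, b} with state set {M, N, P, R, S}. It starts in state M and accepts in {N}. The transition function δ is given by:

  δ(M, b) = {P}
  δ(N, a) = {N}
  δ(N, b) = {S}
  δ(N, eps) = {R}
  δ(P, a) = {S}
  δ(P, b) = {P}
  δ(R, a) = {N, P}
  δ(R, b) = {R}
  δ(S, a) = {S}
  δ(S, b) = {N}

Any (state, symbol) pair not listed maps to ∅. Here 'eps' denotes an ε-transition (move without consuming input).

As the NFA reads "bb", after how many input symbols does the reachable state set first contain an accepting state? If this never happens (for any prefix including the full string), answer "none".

Start in {M}.
Read 'b': M→{P}; now {P}.
Read 'b': P→{P}; now {P}.
No reachable set along the way intersects F.

none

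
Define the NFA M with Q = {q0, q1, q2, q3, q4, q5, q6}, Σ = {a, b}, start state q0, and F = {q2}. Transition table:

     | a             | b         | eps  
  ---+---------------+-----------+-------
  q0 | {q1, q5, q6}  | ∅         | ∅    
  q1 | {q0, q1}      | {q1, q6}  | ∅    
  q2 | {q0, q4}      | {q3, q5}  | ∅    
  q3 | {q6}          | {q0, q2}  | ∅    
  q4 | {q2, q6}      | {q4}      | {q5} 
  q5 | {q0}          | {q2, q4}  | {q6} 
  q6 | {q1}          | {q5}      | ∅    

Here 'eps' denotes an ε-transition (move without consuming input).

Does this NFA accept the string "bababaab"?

Start in {q0}.
Read 'b': q0→∅; now ∅.
The set is empty and remains empty for the remaining 7 symbols.
The final set ∅ contains no accepting state.

No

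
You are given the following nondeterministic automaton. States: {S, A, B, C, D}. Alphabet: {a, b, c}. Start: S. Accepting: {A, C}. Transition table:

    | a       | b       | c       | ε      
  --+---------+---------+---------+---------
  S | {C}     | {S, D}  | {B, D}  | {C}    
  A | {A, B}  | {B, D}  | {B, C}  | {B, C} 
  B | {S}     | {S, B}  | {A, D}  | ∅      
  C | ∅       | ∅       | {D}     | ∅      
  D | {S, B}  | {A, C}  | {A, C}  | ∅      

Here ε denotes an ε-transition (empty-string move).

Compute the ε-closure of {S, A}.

{S, A, B, C}

Begin with {S, A}.
ε-move A → B; add B.
ε-move A → C; add C.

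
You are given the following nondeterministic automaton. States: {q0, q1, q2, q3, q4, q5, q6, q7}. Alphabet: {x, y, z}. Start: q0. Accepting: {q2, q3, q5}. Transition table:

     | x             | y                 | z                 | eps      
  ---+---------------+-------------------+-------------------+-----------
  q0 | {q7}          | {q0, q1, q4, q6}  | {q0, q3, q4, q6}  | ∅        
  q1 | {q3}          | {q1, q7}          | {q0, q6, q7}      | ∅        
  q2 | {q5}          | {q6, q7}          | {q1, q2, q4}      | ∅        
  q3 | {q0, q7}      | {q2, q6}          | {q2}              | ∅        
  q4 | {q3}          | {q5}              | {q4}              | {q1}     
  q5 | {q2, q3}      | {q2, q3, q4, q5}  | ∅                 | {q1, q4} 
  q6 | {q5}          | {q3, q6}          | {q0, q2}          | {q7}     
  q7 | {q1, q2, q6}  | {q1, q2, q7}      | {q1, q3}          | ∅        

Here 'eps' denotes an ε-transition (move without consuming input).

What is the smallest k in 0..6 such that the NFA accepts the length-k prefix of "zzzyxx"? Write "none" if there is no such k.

1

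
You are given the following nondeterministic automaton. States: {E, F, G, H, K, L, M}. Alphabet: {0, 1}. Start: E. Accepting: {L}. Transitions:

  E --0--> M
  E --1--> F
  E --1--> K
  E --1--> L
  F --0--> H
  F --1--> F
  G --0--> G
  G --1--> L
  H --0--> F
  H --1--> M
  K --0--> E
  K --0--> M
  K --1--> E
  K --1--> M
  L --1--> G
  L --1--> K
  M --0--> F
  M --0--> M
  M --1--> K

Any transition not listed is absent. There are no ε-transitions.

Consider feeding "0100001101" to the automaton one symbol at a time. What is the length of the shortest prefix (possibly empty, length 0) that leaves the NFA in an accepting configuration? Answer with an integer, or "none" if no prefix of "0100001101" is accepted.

10

Start in {E}.
Read '0': {E} → {M}.
Read '1': {M} → {K}.
Read '0': {K} → {E, M}.
Read '0': {E, M} → {F, M}.
Read '0': {F, M} → {F, H, M}.
Read '0': {F, H, M} → {F, H, M}.
Read '1': {F, H, M} → {F, K, M}.
Read '1': {F, K, M} → {E, F, K, M}.
Read '0': {E, F, K, M} → {E, F, H, M}.
Read '1': {E, F, H, M} → {F, K, L, M}.
None of the earlier sets intersect F, but {F, K, L, M} does.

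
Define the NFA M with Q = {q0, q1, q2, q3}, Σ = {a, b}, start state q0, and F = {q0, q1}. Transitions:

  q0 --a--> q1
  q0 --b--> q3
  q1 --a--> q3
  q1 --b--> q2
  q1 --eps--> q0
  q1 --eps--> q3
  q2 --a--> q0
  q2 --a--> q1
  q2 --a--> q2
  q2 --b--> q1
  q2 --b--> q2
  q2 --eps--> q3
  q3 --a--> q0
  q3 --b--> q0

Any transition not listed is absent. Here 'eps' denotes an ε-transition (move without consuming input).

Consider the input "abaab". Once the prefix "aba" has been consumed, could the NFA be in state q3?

Start in {q0}.
Read 'a': {q0} → {q0, q1, q3}.
Read 'b': {q0, q1, q3} → {q0, q2, q3}.
Read 'a': {q0, q2, q3} → {q0, q1, q2, q3}.
State q3 is in {q0, q1, q2, q3}.

Yes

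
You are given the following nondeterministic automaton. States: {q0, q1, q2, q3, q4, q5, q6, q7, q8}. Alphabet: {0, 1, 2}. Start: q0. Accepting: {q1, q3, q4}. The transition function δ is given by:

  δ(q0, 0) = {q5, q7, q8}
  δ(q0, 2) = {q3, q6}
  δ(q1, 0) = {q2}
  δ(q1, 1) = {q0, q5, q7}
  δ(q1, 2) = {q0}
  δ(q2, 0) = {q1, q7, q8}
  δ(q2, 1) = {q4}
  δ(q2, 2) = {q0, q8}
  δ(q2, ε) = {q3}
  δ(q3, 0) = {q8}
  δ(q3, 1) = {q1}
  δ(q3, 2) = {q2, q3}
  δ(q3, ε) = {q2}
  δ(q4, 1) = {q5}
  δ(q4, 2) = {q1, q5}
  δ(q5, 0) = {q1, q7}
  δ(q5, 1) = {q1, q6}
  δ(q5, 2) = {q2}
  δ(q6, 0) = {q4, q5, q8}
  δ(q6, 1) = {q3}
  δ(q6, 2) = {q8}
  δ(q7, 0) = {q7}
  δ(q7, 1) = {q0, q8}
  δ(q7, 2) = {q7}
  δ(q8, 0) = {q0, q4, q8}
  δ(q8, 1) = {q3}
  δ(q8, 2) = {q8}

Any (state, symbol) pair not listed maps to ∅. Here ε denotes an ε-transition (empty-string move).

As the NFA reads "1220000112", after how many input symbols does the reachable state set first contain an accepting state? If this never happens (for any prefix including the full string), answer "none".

none

Start in {q0}.
Read '1': {q0} → ∅.
The set is empty and remains empty for the remaining 9 symbols.
No reachable set along the way intersects F.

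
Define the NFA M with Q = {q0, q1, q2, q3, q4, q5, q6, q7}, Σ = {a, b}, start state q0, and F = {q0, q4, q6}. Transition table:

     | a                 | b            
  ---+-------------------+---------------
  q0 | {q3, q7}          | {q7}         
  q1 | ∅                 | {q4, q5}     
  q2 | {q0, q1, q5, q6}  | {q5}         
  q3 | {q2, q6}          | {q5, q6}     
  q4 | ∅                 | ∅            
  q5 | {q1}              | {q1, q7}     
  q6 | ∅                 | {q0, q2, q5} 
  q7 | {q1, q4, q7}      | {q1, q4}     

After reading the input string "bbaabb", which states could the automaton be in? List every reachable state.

∅

Start in {q0}.
Read 'b': q0→{q7}; now {q7}.
Read 'b': q7→{q1, q4}; now {q1, q4}.
Read 'a': q1→∅, q4→∅; now ∅.
The set is empty and remains empty for the remaining 3 symbols.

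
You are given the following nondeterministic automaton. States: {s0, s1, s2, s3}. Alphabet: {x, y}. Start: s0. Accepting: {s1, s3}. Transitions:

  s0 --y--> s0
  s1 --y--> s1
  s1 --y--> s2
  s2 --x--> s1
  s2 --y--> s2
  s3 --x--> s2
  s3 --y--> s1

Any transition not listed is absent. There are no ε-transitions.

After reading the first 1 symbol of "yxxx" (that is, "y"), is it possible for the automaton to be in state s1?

Start in {s0}.
Read 'y': {s0} → {s0}.
State s1 is not in {s0}.

No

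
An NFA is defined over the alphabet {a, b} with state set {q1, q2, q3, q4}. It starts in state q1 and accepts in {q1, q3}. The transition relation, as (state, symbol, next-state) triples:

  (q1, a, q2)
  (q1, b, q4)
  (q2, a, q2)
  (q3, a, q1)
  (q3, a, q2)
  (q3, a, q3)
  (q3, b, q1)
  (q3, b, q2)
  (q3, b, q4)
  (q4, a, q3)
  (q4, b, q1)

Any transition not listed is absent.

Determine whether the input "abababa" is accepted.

Start in {q1}.
Read 'a': {q1} → {q2}.
Read 'b': {q2} → ∅.
The set is empty and remains empty for the remaining 5 symbols.
The final set ∅ contains no accepting state.

No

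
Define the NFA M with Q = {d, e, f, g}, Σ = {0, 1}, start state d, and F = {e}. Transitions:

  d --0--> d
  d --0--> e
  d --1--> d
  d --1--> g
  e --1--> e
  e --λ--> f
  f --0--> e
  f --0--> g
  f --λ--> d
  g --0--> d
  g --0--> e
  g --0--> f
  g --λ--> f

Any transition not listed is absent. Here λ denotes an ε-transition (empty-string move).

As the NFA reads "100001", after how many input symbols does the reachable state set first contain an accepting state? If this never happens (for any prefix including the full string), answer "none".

2

Start in {d}.
Read '1': {d} → {d, f, g}.
Read '0': {d, f, g} → {d, e, f, g}.
None of the earlier sets intersect F, but {d, e, f, g} does.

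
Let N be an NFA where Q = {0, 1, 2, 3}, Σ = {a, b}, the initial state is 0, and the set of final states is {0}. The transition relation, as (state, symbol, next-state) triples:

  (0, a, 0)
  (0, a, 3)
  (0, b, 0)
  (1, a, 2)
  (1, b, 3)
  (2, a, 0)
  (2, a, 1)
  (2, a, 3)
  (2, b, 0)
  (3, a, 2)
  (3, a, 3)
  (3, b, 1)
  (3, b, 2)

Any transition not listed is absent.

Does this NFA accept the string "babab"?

Yes

Start in {0}.
Read 'b': 0→{0}; now {0}.
Read 'a': 0→{0, 3}; now {0, 3}.
Read 'b': 0→{0}, 3→{1, 2}; now {0, 1, 2}.
Read 'a': 0→{0, 3}, 1→{2}, 2→{0, 1, 3}; now {0, 1, 2, 3}.
Read 'b': 0→{0}, 1→{3}, 2→{0}, 3→{1, 2}; now {0, 1, 2, 3}.
The final set {0, 1, 2, 3} contains the accepting state 0.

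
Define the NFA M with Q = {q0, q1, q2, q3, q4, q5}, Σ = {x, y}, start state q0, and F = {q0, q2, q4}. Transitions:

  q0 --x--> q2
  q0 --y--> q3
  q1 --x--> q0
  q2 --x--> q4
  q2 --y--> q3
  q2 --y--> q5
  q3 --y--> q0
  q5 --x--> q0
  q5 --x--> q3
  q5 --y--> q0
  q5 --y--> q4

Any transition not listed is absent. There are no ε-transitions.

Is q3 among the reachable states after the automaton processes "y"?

Yes

Start in {q0}.
Read 'y': {q0} → {q3}.
State q3 is in {q3}.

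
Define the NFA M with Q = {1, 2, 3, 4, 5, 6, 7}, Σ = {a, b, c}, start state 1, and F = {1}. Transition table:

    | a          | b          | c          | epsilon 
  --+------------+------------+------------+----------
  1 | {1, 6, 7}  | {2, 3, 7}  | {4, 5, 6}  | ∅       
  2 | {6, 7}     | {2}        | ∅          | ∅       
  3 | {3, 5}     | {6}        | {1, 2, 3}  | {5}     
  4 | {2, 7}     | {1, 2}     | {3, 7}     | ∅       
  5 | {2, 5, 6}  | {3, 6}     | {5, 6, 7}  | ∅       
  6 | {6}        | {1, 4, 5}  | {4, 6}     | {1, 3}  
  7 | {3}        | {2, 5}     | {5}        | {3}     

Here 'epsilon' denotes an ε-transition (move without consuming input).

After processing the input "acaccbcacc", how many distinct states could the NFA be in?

Start in {1}.
Read 'a': 1→{1, 6, 7}; union {1, 6, 7}; ε-closure = {1, 3, 5, 6, 7}.
Read 'c': 1→{4, 5, 6}, 3→{1, 2, 3}, 5→{5, 6, 7}, 6→{4, 6}, 7→{5}; now {1, 2, 3, 4, 5, 6, 7}.
Read 'a': 1→{1, 6, 7}, 2→{6, 7}, 3→{3, 5}, 4→{2, 7}, 5→{2, 5, 6}, 6→{6}, 7→{3}; now {1, 2, 3, 5, 6, 7}.
Read 'c': 1→{4, 5, 6}, 2→∅, 3→{1, 2, 3}, 5→{5, 6, 7}, 6→{4, 6}, 7→{5}; now {1, 2, 3, 4, 5, 6, 7}.
Read 'c': 1→{4, 5, 6}, 2→∅, 3→{1, 2, 3}, 4→{3, 7}, 5→{5, 6, 7}, 6→{4, 6}, 7→{5}; now {1, 2, 3, 4, 5, 6, 7}.
Read 'b': 1→{2, 3, 7}, 2→{2}, 3→{6}, 4→{1, 2}, 5→{3, 6}, 6→{1, 4, 5}, 7→{2, 5}; now {1, 2, 3, 4, 5, 6, 7}.
Read 'c': 1→{4, 5, 6}, 2→∅, 3→{1, 2, 3}, 4→{3, 7}, 5→{5, 6, 7}, 6→{4, 6}, 7→{5}; now {1, 2, 3, 4, 5, 6, 7}.
Read 'a': 1→{1, 6, 7}, 2→{6, 7}, 3→{3, 5}, 4→{2, 7}, 5→{2, 5, 6}, 6→{6}, 7→{3}; now {1, 2, 3, 5, 6, 7}.
Read 'c': 1→{4, 5, 6}, 2→∅, 3→{1, 2, 3}, 5→{5, 6, 7}, 6→{4, 6}, 7→{5}; now {1, 2, 3, 4, 5, 6, 7}.
Read 'c': 1→{4, 5, 6}, 2→∅, 3→{1, 2, 3}, 4→{3, 7}, 5→{5, 6, 7}, 6→{4, 6}, 7→{5}; now {1, 2, 3, 4, 5, 6, 7}.
That set has 7 states.

7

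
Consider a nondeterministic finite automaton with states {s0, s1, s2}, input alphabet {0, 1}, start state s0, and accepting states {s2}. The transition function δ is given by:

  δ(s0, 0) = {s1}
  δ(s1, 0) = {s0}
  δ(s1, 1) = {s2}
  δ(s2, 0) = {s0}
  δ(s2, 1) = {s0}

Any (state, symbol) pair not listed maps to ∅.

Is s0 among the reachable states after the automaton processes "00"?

Yes

Start in {s0}.
Read '0': {s0} → {s1}.
Read '0': {s1} → {s0}.
State s0 is in {s0}.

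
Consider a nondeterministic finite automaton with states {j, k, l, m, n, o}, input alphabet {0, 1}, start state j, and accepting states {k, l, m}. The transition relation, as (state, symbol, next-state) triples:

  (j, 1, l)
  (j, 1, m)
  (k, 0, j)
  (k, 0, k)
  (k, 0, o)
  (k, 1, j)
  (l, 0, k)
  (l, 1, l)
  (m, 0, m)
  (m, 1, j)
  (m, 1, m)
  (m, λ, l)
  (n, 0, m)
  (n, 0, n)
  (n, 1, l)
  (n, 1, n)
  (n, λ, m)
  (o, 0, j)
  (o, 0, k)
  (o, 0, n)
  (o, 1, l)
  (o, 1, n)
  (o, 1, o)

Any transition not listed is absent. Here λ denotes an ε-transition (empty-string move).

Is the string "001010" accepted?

No

Start in {j}.
Read '0': j→∅; now ∅.
The set is empty and remains empty for the remaining 5 symbols.
The final set ∅ contains no accepting state.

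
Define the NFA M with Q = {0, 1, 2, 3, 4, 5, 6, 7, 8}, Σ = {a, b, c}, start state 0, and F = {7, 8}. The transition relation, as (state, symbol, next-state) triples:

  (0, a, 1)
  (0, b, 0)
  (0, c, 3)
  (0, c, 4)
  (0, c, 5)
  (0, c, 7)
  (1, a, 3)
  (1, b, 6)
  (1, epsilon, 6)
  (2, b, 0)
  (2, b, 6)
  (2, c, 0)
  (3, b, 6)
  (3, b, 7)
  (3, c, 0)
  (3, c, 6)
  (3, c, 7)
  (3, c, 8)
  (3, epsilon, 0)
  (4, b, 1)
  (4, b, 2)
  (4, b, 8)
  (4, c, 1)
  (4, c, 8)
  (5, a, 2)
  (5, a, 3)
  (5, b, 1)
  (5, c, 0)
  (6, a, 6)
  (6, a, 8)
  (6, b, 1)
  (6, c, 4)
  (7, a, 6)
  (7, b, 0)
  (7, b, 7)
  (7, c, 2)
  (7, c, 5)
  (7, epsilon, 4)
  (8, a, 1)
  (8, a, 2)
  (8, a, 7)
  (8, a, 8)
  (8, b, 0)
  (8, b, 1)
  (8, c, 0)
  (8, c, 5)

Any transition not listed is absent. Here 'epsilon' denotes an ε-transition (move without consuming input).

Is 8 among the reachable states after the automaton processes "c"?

Start in {0}.
Read 'c': 0→{3, 4, 5, 7}; union {3, 4, 5, 7}; ε-closure = {0, 3, 4, 5, 7}.
State 8 is not in {0, 3, 4, 5, 7}.

No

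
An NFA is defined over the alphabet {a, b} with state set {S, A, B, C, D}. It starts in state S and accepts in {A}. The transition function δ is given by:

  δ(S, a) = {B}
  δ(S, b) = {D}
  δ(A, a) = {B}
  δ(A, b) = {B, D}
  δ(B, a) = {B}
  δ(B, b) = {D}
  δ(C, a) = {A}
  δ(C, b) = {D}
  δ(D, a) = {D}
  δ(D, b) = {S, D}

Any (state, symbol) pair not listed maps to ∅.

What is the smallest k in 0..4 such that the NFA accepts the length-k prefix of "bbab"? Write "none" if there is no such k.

none

Start in {S}.
Read 'b': S→{D}; now {D}.
Read 'b': D→{S, D}; now {S, D}.
Read 'a': S→{B}, D→{D}; now {B, D}.
Read 'b': B→{D}, D→{S, D}; now {S, D}.
No reachable set along the way intersects F.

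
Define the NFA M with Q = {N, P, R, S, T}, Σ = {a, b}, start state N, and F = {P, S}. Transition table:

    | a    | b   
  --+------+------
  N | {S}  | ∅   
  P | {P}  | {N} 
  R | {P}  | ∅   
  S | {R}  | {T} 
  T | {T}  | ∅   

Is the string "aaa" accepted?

Start in {N}.
Read 'a': N→{S}; now {S}.
Read 'a': S→{R}; now {R}.
Read 'a': R→{P}; now {P}.
The final set {P} contains the accepting state P.

Yes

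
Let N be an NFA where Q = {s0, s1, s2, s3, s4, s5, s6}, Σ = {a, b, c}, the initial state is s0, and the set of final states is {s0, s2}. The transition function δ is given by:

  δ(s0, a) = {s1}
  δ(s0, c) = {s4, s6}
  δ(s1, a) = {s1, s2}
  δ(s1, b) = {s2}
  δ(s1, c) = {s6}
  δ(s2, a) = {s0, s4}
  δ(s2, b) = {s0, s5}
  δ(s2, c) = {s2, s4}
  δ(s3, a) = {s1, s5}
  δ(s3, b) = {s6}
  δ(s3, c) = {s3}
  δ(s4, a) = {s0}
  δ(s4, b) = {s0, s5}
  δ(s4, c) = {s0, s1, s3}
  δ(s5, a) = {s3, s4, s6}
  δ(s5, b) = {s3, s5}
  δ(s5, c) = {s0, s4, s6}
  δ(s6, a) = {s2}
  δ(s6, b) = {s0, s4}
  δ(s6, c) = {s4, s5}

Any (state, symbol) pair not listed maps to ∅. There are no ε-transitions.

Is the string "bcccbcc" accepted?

No

Start in {s0}.
Read 'b': s0→∅; now ∅.
The set is empty and remains empty for the remaining 6 symbols.
The final set ∅ contains no accepting state.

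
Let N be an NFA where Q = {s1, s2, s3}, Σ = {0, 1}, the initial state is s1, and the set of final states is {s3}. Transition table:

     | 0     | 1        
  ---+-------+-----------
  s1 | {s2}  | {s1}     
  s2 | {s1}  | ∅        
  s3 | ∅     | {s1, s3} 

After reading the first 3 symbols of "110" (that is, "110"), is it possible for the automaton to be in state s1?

Start in {s1}.
Read '1': {s1} → {s1}.
Read '1': {s1} → {s1}.
Read '0': {s1} → {s2}.
State s1 is not in {s2}.

No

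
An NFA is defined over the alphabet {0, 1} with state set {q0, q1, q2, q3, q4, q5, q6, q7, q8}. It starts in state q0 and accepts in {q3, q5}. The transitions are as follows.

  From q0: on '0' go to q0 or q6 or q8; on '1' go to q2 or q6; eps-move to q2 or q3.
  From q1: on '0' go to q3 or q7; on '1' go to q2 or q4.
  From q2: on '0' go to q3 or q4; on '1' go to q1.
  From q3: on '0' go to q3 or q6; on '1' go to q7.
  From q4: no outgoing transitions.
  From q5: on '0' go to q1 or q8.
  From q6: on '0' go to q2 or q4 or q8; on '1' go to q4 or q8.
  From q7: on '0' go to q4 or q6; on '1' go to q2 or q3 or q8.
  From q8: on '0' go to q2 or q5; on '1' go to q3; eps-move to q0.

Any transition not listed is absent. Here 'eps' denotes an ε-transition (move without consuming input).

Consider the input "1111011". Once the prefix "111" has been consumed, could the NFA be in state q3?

Yes

Start: ε-closure({q0}) = {q0, q2, q3}.
Read '1': {q0, q2, q3} → {q1, q2, q6, q7}.
Read '1': {q1, q2, q6, q7} → {q0, q1, q2, q3, q4, q8}.
Read '1': {q0, q1, q2, q3, q4, q8} → {q1, q2, q3, q4, q6, q7}.
State q3 is in {q1, q2, q3, q4, q6, q7}.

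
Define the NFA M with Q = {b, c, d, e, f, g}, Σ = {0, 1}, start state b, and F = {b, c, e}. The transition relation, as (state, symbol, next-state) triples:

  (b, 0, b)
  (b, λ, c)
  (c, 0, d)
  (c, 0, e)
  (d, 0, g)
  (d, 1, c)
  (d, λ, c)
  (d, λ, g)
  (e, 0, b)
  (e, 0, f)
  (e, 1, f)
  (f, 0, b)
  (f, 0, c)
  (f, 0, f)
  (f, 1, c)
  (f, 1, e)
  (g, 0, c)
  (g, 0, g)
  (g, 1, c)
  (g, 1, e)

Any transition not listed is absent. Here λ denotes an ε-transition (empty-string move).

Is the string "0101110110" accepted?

Yes

Start: ε-closure({b}) = {b, c}.
Read '0': {b, c} → {b, c, d, e, g}.
Read '1': {b, c, d, e, g} → {c, e, f}.
Read '0': {c, e, f} → {b, c, d, e, f, g}.
Read '1': {b, c, d, e, f, g} → {c, e, f}.
Read '1': {c, e, f} → {c, e, f}.
Read '1': {c, e, f} → {c, e, f}.
Read '0': {c, e, f} → {b, c, d, e, f, g}.
Read '1': {b, c, d, e, f, g} → {c, e, f}.
Read '1': {c, e, f} → {c, e, f}.
Read '0': {c, e, f} → {b, c, d, e, f, g}.
The final set {b, c, d, e, f, g} contains the accepting states b, c, e.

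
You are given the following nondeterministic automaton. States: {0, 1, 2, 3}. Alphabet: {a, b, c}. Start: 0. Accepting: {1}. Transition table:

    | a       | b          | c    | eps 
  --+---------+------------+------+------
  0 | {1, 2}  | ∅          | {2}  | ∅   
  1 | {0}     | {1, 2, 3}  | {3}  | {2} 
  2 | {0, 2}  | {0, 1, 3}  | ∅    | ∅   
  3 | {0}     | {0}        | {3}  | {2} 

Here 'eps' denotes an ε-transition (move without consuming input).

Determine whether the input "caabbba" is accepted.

Yes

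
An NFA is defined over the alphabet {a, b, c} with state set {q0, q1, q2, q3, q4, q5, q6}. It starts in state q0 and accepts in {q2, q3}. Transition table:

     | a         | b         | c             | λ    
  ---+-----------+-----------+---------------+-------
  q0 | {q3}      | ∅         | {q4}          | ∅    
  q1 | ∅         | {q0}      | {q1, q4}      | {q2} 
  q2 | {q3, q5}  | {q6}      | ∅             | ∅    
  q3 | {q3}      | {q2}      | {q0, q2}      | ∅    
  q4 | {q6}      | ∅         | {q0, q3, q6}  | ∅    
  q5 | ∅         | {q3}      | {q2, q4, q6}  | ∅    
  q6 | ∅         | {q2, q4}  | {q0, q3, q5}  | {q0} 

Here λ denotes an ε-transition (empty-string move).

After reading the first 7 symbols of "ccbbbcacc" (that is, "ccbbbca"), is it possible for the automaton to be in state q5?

No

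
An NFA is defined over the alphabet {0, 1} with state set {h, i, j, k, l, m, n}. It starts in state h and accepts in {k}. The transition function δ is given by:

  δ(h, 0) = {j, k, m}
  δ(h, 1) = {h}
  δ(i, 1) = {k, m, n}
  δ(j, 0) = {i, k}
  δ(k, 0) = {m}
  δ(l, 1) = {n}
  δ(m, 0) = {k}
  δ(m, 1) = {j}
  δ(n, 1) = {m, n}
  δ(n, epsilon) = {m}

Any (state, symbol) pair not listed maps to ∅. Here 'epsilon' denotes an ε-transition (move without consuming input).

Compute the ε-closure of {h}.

Begin with {h}.
No ε-moves leave this set, so the closure equals the set itself.

{h}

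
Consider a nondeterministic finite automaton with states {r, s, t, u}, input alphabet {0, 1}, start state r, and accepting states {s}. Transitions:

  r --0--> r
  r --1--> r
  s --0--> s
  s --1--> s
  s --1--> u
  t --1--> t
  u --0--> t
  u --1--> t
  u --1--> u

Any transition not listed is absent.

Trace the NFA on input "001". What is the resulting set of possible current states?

{r}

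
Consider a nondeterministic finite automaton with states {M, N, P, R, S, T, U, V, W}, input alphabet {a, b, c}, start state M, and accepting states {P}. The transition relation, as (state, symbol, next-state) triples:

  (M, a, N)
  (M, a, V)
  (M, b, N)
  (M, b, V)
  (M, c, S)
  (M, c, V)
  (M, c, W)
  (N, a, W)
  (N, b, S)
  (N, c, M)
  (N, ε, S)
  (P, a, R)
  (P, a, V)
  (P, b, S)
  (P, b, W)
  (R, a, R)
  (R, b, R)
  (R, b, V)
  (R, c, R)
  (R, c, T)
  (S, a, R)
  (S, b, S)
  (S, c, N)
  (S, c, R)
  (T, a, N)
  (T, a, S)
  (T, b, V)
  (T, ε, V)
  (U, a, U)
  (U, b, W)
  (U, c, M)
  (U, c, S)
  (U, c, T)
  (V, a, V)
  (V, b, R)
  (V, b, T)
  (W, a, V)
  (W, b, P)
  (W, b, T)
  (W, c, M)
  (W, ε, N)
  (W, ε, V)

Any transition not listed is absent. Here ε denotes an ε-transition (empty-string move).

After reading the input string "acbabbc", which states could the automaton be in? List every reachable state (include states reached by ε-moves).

{M, N, R, S, T, V}

Start in {M}.
Read 'a': {M} → {N, S, V}.
Read 'c': {N, S, V} → {M, N, R, S}.
Read 'b': {M, N, R, S} → {N, R, S, V}.
Read 'a': {N, R, S, V} → {N, R, S, V, W}.
Read 'b': {N, R, S, V, W} → {P, R, S, T, V}.
Read 'b': {P, R, S, T, V} → {N, R, S, T, V, W}.
Read 'c': {N, R, S, T, V, W} → {M, N, R, S, T, V}.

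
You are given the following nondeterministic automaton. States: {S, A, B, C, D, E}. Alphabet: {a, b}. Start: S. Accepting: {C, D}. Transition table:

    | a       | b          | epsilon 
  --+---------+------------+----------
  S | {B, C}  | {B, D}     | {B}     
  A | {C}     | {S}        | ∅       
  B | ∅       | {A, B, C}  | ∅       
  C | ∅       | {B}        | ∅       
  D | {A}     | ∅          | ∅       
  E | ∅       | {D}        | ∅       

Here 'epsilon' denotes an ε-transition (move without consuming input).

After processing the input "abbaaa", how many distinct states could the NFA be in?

0

Start: ε-closure({S}) = {S, B}.
Read 'a': {S, B} → {B, C}.
Read 'b': {B, C} → {A, B, C}.
Read 'b': {A, B, C} → {S, A, B, C}.
Read 'a': {S, A, B, C} → {B, C}.
Read 'a': {B, C} → ∅.
The set is empty and remains empty for the remaining 1 symbol.
That set has 0 states.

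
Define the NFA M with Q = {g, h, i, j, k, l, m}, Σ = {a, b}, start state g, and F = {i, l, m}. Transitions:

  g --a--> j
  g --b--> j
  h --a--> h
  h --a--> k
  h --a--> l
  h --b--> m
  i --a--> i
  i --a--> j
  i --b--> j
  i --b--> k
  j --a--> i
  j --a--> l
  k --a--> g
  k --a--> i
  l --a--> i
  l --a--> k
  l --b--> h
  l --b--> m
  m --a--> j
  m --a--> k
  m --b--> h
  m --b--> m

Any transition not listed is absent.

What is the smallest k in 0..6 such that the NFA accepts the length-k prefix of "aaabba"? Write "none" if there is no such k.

2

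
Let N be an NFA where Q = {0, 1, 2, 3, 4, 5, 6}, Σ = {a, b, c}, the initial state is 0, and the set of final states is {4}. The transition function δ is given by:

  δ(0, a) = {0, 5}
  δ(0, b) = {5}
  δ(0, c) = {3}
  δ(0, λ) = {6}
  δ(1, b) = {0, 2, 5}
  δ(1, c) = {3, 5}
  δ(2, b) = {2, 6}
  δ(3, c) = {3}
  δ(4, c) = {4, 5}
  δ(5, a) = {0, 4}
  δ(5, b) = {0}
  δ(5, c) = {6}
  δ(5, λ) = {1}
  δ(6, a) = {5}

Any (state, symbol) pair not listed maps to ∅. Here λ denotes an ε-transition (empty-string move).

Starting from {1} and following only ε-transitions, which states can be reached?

{1}

Begin with {1}.
No ε-moves leave this set, so the closure equals the set itself.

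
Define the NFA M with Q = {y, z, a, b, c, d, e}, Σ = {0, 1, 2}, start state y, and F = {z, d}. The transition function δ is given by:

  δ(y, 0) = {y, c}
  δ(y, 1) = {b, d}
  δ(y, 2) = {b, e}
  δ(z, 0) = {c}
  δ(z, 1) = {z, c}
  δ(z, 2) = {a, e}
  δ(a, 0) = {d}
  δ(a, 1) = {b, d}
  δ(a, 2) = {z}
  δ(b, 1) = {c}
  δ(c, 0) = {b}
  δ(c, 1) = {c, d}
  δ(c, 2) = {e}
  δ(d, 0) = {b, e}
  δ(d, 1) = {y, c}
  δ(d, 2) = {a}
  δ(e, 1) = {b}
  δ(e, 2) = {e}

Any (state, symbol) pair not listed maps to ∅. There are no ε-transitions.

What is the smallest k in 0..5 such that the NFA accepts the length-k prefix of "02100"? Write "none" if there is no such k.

none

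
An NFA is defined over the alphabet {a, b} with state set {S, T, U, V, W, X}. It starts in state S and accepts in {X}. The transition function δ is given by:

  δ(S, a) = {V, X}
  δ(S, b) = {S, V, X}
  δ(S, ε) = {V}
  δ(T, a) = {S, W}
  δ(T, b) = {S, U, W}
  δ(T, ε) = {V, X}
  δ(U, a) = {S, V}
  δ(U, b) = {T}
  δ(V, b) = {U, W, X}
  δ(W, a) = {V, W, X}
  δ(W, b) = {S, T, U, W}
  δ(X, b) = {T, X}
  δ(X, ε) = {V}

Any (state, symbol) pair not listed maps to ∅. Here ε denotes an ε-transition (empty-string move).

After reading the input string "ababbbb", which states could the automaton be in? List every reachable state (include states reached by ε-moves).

Start: ε-closure({S}) = {S, V}.
Read 'a': S→{V, X}, V→∅; now {V, X}.
Read 'b': V→{U, W, X}, X→{T, X}; union {T, U, W, X}; ε-closure = {T, U, V, W, X}.
Read 'a': T→{S, W}, U→{S, V}, V→∅, W→{V, W, X}, X→∅; now {S, V, W, X}.
Read 'b': S→{S, V, X}, V→{U, W, X}, W→{S, T, U, W}, X→{T, X}; now {S, T, U, V, W, X}.
Read 'b': S→{S, V, X}, T→{S, U, W}, U→{T}, V→{U, W, X}, W→{S, T, U, W}, X→{T, X}; now {S, T, U, V, W, X}.
Read 'b': S→{S, V, X}, T→{S, U, W}, U→{T}, V→{U, W, X}, W→{S, T, U, W}, X→{T, X}; now {S, T, U, V, W, X}.
Read 'b': S→{S, V, X}, T→{S, U, W}, U→{T}, V→{U, W, X}, W→{S, T, U, W}, X→{T, X}; now {S, T, U, V, W, X}.

{S, T, U, V, W, X}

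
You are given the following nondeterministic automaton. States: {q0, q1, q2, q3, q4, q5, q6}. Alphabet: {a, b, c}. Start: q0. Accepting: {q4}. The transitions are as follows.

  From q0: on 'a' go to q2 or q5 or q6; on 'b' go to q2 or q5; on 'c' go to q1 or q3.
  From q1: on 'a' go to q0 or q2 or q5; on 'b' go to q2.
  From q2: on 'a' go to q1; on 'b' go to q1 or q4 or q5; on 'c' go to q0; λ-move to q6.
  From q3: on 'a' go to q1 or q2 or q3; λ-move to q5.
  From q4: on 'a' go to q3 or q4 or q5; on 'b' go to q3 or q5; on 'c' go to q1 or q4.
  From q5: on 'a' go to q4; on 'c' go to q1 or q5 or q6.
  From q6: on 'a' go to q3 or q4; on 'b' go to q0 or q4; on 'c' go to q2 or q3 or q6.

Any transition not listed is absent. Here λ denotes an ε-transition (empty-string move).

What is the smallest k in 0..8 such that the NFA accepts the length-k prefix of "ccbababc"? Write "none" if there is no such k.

3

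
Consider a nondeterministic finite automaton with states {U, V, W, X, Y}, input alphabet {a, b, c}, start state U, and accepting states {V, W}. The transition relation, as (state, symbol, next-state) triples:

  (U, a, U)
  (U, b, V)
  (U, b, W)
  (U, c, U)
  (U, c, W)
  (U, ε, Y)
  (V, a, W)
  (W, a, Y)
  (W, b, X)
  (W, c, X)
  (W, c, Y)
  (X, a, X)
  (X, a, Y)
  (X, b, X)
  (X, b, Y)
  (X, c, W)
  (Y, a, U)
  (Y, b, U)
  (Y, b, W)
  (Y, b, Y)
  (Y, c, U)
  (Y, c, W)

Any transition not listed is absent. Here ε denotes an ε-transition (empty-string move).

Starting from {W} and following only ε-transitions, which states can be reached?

{W}

Begin with {W}.
No ε-moves leave this set, so the closure equals the set itself.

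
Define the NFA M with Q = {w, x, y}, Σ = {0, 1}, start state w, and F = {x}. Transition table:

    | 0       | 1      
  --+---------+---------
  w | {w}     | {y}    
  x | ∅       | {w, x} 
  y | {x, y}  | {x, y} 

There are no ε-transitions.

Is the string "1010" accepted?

Yes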